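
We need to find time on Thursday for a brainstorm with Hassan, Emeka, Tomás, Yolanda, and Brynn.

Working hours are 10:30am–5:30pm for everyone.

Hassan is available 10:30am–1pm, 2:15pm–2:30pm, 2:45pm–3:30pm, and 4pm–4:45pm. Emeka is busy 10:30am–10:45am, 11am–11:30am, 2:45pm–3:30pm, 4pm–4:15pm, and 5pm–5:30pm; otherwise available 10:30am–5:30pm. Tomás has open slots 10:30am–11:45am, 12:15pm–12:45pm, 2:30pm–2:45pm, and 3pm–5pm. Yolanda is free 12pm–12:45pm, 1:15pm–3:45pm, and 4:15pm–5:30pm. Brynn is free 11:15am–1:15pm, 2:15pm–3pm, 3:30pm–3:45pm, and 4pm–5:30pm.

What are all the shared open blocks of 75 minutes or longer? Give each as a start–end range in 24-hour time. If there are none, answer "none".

none

Emeka free within 10:30–17:30: 10:45–11:00, 11:30–14:45, 15:30–16:00, 16:15–17:00.
Hassan ∩ Emeka: 10:45–11:00, 11:30–13:00, 14:15–14:30, 16:15–16:45.
Hassan ∩ Emeka ∩ Tomás: 10:45–11:00, 11:30–11:45, 12:15–12:45, 16:15–16:45.
Hassan ∩ Emeka ∩ Tomás ∩ Yolanda: 12:15–12:45, 16:15–16:45.
Hassan ∩ Emeka ∩ Tomás ∩ Yolanda ∩ Brynn: 12:15–12:45, 16:15–16:45.
Windows ≥ 75 min: (none).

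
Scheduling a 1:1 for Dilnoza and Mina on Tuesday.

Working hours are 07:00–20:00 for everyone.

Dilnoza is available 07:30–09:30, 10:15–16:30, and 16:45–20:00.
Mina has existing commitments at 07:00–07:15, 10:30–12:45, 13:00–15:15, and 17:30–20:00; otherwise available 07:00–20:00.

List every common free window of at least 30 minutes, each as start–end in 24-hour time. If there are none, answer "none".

Mina free within 07:00–20:00: 07:15–10:30, 12:45–13:00, 15:15–17:30.
Dilnoza ∩ Mina: 07:30–09:30, 10:15–10:30, 12:45–13:00, 15:15–16:30, 16:45–17:30.
Windows ≥ 30 min: 07:30–09:30, 15:15–16:30, 16:45–17:30.

07:30–09:30, 15:15–16:30, 16:45–17:30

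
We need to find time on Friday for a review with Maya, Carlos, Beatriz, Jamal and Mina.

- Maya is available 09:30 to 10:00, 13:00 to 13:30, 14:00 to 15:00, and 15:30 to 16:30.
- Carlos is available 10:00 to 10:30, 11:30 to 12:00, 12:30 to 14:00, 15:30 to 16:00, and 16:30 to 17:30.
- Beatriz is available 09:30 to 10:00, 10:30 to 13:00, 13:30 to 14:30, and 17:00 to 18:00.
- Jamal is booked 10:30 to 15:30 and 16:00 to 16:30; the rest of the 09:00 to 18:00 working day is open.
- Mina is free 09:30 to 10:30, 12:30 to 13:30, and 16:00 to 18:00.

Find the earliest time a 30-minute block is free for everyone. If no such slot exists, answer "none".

Jamal free within 09:00–18:00: 09:00–10:30, 15:30–16:00, 16:30–18:00.
Maya ∩ Carlos: 13:00–13:30, 15:30–16:00.
Maya ∩ Carlos ∩ Beatriz: (none).
Maya ∩ Carlos ∩ Beatriz ∩ Jamal: (none).
Maya ∩ Carlos ∩ Beatriz ∩ Jamal ∩ Mina: (none).
Windows ≥ 30 min: (none).

none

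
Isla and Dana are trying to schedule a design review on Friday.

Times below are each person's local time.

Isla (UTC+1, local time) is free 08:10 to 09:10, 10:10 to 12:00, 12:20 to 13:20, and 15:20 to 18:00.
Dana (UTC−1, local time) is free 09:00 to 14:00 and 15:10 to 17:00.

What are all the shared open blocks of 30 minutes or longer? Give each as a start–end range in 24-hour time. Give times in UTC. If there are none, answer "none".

10:00–11:00, 11:20–12:20, 14:20–15:00, 16:10–17:00

Isla → UTC: 07:10–08:10, 09:10–11:00, 11:20–12:20, 14:20–17:00.
Dana → UTC: 10:00–15:00, 16:10–18:00.
Isla ∩ Dana: 10:00–11:00, 11:20–12:20, 14:20–15:00, 16:10–17:00.
Windows ≥ 30 min: 10:00–11:00, 11:20–12:20, 14:20–15:00, 16:10–17:00.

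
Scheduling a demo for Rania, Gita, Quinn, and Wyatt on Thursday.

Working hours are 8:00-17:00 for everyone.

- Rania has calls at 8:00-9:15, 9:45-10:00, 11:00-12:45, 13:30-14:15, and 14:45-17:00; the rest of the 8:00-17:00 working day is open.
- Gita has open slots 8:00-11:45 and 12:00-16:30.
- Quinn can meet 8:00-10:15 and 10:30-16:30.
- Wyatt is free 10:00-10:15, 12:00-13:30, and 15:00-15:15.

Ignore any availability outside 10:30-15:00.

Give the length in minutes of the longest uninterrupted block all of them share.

Rania free within 08:00–17:00: 09:15–09:45, 10:00–11:00, 12:45–13:30, 14:15–14:45.
Rania ∩ Gita: 09:15–09:45, 10:00–11:00, 12:45–13:30, 14:15–14:45.
Rania ∩ Gita ∩ Quinn: 09:15–09:45, 10:00–10:15, 10:30–11:00, 12:45–13:30, 14:15–14:45.
Rania ∩ Gita ∩ Quinn ∩ Wyatt: 10:00–10:15, 12:45–13:30.
Restricted to 10:30–15:00: 12:45–13:30.
Single common window of 45 minutes.

45 minutes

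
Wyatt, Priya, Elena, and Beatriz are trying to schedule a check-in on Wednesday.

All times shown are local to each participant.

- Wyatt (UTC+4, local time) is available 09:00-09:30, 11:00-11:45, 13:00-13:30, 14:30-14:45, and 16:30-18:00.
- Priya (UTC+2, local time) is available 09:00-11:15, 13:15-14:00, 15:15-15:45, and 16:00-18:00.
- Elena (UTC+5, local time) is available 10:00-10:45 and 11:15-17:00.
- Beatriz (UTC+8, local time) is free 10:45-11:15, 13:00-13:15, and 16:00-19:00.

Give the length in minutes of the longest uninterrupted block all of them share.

Wyatt → UTC: 05:00–05:30, 07:00–07:45, 09:00–09:30, 10:30–10:45, 12:30–14:00.
Priya → UTC: 07:00–09:15, 11:15–12:00, 13:15–13:45, 14:00–16:00.
Elena → UTC: 05:00–05:45, 06:15–12:00.
Beatriz → UTC: 02:45–03:15, 05:00–05:15, 08:00–11:00.
Wyatt ∩ Priya: 07:00–07:45, 09:00–09:15, 13:15–13:45.
Wyatt ∩ Priya ∩ Elena: 07:00–07:45, 09:00–09:15.
Wyatt ∩ Priya ∩ Elena ∩ Beatriz: 09:00–09:15.
Single common window of 15 minutes.

15 minutes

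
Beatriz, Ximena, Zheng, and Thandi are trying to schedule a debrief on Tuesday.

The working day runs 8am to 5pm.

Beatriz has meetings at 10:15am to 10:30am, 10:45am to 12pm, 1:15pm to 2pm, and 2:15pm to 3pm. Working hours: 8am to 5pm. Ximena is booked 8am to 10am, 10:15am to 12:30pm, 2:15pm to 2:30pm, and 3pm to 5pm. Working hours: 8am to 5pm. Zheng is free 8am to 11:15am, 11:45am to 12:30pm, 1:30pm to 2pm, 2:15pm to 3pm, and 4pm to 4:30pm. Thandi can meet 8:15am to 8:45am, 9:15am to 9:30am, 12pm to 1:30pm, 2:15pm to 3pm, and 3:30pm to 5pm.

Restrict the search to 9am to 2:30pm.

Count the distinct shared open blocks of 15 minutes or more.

Beatriz free within 08:00–17:00: 08:00–10:15, 10:30–10:45, 12:00–13:15, 14:00–14:15, 15:00–17:00.
Ximena free within 08:00–17:00: 10:00–10:15, 12:30–14:15, 14:30–15:00.
Beatriz ∩ Ximena: 10:00–10:15, 12:30–13:15, 14:00–14:15.
Beatriz ∩ Ximena ∩ Zheng: 10:00–10:15.
Beatriz ∩ Ximena ∩ Zheng ∩ Thandi: (none).
Restricted to 09:00–14:30: (none).
Windows ≥ 15 min: (none).
That's 0 windows.

0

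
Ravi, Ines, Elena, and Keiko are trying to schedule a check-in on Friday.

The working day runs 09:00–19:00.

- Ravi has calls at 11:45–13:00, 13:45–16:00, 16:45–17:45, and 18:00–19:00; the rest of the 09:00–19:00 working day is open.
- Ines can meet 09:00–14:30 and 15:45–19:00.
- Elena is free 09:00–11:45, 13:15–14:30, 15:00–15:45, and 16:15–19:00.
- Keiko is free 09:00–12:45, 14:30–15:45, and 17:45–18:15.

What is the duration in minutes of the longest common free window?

165 minutes

Ravi free within 09:00–19:00: 09:00–11:45, 13:00–13:45, 16:00–16:45, 17:45–18:00.
Ravi ∩ Ines: 09:00–11:45, 13:00–13:45, 16:00–16:45, 17:45–18:00.
Ravi ∩ Ines ∩ Elena: 09:00–11:45, 13:15–13:45, 16:15–16:45, 17:45–18:00.
Ravi ∩ Ines ∩ Elena ∩ Keiko: 09:00–11:45, 17:45–18:00.
Common window lengths: 165, 15 min; longest is 165.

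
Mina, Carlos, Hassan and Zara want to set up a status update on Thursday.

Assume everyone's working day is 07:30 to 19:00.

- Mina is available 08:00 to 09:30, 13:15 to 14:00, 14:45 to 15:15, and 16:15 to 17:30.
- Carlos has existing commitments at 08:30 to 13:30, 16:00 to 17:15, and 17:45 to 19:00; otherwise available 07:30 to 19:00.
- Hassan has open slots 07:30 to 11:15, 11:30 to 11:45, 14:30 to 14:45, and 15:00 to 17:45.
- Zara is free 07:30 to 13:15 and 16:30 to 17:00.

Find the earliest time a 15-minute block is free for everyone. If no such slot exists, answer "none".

Carlos free within 07:30–19:00: 07:30–08:30, 13:30–16:00, 17:15–17:45.
Mina ∩ Carlos: 08:00–08:30, 13:30–14:00, 14:45–15:15, 17:15–17:30.
Mina ∩ Carlos ∩ Hassan: 08:00–08:30, 15:00–15:15, 17:15–17:30.
Mina ∩ Carlos ∩ Hassan ∩ Zara: 08:00–08:30.
Windows ≥ 15 min: 08:00–08:30.
Earliest such window starts at 08:00.

08:00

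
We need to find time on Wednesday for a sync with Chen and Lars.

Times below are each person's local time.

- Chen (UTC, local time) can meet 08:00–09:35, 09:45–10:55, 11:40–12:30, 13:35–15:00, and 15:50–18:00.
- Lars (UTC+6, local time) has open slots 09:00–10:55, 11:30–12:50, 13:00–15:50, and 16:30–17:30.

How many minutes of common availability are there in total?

Chen → UTC: 08:00–09:35, 09:45–10:55, 11:40–12:30, 13:35–15:00, 15:50–18:00.
Lars → UTC: 03:00–04:55, 05:30–06:50, 07:00–09:50, 10:30–11:30.
Chen ∩ Lars: 08:00–09:35, 09:45–09:50, 10:30–10:55.
Total common minutes: 95 + 5 + 25 = 125.

125 minutes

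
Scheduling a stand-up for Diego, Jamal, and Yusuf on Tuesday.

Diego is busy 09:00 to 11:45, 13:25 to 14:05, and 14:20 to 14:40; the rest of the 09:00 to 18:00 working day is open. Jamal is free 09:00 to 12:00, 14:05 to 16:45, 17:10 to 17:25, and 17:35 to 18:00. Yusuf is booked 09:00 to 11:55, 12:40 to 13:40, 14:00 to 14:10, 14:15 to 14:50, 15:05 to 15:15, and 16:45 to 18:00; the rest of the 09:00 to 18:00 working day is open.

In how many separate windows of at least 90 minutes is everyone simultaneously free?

Diego free within 09:00–18:00: 11:45–13:25, 14:05–14:20, 14:40–18:00.
Yusuf free within 09:00–18:00: 11:55–12:40, 13:40–14:00, 14:10–14:15, 14:50–15:05, 15:15–16:45.
Diego ∩ Jamal: 11:45–12:00, 14:05–14:20, 14:40–16:45, 17:10–17:25, 17:35–18:00.
Diego ∩ Jamal ∩ Yusuf: 11:55–12:00, 14:10–14:15, 14:50–15:05, 15:15–16:45.
Windows ≥ 90 min: 15:15–16:45.
That's 1 window.

1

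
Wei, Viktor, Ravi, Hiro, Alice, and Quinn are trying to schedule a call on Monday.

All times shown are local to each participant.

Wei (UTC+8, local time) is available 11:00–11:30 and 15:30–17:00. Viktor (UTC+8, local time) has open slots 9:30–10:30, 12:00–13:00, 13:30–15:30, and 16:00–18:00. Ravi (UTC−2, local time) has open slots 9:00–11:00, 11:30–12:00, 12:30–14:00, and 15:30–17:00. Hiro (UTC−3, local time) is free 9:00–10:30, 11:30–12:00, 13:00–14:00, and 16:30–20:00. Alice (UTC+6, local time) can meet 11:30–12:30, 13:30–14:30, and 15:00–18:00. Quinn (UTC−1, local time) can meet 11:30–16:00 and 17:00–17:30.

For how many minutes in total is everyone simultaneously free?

0 minutes

Wei → UTC: 03:00–03:30, 07:30–09:00.
Viktor → UTC: 01:30–02:30, 04:00–05:00, 05:30–07:30, 08:00–10:00.
Ravi → UTC: 11:00–13:00, 13:30–14:00, 14:30–16:00, 17:30–19:00.
Hiro → UTC: 12:00–13:30, 14:30–15:00, 16:00–17:00, 19:30–23:00.
Alice → UTC: 05:30–06:30, 07:30–08:30, 09:00–12:00.
Quinn → UTC: 12:30–17:00, 18:00–18:30.
Wei ∩ Viktor: 08:00–09:00.
Wei ∩ Viktor ∩ Ravi: (none).
Wei ∩ Viktor ∩ Ravi ∩ Hiro: (none).
Wei ∩ Viktor ∩ Ravi ∩ Hiro ∩ Alice: (none).
Wei ∩ Viktor ∩ Ravi ∩ Hiro ∩ Alice ∩ Quinn: (none).
Total common minutes: 0.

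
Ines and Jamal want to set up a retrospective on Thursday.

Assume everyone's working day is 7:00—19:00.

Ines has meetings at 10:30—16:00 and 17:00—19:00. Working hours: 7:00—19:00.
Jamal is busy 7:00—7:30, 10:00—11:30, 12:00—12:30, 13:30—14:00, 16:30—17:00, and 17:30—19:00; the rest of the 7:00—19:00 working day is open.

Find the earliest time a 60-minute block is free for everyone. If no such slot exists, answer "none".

07:30

Ines free within 07:00–19:00: 07:00–10:30, 16:00–17:00.
Jamal free within 07:00–19:00: 07:30–10:00, 11:30–12:00, 12:30–13:30, 14:00–16:30, 17:00–17:30.
Ines ∩ Jamal: 07:30–10:00, 16:00–16:30.
Windows ≥ 60 min: 07:30–10:00.
Earliest such window starts at 07:30.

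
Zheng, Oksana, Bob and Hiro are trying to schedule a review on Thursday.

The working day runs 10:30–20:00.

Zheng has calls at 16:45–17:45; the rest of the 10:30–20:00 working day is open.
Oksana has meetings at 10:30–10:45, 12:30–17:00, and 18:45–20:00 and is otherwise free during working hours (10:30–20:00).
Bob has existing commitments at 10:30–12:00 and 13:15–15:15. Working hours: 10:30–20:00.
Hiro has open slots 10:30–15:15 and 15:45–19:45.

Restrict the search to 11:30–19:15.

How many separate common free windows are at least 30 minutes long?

2

Zheng free within 10:30–20:00: 10:30–16:45, 17:45–20:00.
Oksana free within 10:30–20:00: 10:45–12:30, 17:00–18:45.
Bob free within 10:30–20:00: 12:00–13:15, 15:15–20:00.
Zheng ∩ Oksana: 10:45–12:30, 17:45–18:45.
Zheng ∩ Oksana ∩ Bob: 12:00–12:30, 17:45–18:45.
Zheng ∩ Oksana ∩ Bob ∩ Hiro: 12:00–12:30, 17:45–18:45.
Restricted to 11:30–19:15: 12:00–12:30, 17:45–18:45.
Windows ≥ 30 min: 12:00–12:30, 17:45–18:45.
That's 2 windows.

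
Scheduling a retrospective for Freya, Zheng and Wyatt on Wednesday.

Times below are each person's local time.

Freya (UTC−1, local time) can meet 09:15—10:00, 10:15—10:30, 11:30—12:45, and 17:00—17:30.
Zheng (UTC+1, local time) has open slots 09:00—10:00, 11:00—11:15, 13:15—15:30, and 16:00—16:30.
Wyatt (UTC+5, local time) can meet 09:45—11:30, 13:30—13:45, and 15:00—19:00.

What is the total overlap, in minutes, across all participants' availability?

Freya → UTC: 10:15–11:00, 11:15–11:30, 12:30–13:45, 18:00–18:30.
Zheng → UTC: 08:00–09:00, 10:00–10:15, 12:15–14:30, 15:00–15:30.
Wyatt → UTC: 04:45–06:30, 08:30–08:45, 10:00–14:00.
Freya ∩ Zheng: 12:30–13:45.
Freya ∩ Zheng ∩ Wyatt: 12:30–13:45.
Total common minutes: 75.

75 minutes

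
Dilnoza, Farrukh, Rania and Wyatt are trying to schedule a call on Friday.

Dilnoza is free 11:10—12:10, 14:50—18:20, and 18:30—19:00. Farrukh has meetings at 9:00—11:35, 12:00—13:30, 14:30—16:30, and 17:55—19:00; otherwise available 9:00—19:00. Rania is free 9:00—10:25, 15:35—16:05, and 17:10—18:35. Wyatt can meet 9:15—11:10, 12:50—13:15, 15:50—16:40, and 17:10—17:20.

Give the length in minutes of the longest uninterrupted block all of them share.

10 minutes

Farrukh free within 09:00–19:00: 11:35–12:00, 13:30–14:30, 16:30–17:55.
Dilnoza ∩ Farrukh: 11:35–12:00, 16:30–17:55.
Dilnoza ∩ Farrukh ∩ Rania: 17:10–17:55.
Dilnoza ∩ Farrukh ∩ Rania ∩ Wyatt: 17:10–17:20.
Single common window of 10 minutes.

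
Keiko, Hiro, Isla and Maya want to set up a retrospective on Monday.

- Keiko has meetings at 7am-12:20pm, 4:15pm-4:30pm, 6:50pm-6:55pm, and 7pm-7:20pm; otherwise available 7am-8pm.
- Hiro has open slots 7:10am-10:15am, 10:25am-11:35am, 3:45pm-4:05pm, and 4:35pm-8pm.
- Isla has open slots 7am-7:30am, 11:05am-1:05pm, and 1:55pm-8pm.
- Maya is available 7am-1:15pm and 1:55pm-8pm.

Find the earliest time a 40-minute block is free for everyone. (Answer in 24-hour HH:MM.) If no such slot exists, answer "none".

Keiko free within 07:00–20:00: 12:20–16:15, 16:30–18:50, 18:55–19:00, 19:20–20:00.
Keiko ∩ Hiro: 15:45–16:05, 16:35–18:50, 18:55–19:00, 19:20–20:00.
Keiko ∩ Hiro ∩ Isla: 15:45–16:05, 16:35–18:50, 18:55–19:00, 19:20–20:00.
Keiko ∩ Hiro ∩ Isla ∩ Maya: 15:45–16:05, 16:35–18:50, 18:55–19:00, 19:20–20:00.
Windows ≥ 40 min: 16:35–18:50, 19:20–20:00.
Earliest such window starts at 16:35.

16:35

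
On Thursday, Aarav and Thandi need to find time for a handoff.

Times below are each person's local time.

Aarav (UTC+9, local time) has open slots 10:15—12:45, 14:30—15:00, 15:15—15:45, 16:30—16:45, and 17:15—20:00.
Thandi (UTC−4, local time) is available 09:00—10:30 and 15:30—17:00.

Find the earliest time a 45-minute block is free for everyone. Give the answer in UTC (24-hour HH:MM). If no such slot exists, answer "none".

Aarav → UTC: 01:15–03:45, 05:30–06:00, 06:15–06:45, 07:30–07:45, 08:15–11:00.
Thandi → UTC: 13:00–14:30, 19:30–21:00.
Aarav ∩ Thandi: (none).
Windows ≥ 45 min: (none).

none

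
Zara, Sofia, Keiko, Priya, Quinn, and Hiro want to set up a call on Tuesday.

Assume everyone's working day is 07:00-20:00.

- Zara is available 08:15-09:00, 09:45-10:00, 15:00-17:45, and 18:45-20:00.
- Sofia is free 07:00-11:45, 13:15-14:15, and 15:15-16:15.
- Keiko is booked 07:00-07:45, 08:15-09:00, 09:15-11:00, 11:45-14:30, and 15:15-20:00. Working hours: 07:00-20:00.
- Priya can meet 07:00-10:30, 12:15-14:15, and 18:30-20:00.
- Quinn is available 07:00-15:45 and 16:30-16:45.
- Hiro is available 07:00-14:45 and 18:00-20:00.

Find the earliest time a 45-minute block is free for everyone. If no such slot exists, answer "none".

none

Keiko free within 07:00–20:00: 07:45–08:15, 09:00–09:15, 11:00–11:45, 14:30–15:15.
Zara ∩ Sofia: 08:15–09:00, 09:45–10:00, 15:15–16:15.
Zara ∩ Sofia ∩ Keiko: (none).
Zara ∩ Sofia ∩ Keiko ∩ Priya: (none).
Zara ∩ Sofia ∩ Keiko ∩ Priya ∩ Quinn: (none).
Zara ∩ Sofia ∩ Keiko ∩ Priya ∩ Quinn ∩ Hiro: (none).
Windows ≥ 45 min: (none).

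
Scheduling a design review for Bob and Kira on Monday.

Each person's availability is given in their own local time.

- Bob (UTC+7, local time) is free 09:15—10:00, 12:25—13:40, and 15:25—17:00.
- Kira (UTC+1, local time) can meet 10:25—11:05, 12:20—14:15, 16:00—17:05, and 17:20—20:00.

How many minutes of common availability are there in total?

35 minutes

Bob → UTC: 02:15–03:00, 05:25–06:40, 08:25–10:00.
Kira → UTC: 09:25–10:05, 11:20–13:15, 15:00–16:05, 16:20–19:00.
Bob ∩ Kira: 09:25–10:00.
Total common minutes: 35.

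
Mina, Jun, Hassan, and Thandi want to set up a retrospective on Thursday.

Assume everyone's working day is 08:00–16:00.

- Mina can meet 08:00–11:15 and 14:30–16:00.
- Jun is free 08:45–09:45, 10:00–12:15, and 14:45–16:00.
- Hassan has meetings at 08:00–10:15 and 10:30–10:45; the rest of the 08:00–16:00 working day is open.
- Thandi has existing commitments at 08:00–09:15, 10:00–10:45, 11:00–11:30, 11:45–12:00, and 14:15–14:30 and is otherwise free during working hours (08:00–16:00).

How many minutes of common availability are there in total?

90 minutes

Hassan free within 08:00–16:00: 10:15–10:30, 10:45–16:00.
Thandi free within 08:00–16:00: 09:15–10:00, 10:45–11:00, 11:30–11:45, 12:00–14:15, 14:30–16:00.
Mina ∩ Jun: 08:45–09:45, 10:00–11:15, 14:45–16:00.
Mina ∩ Jun ∩ Hassan: 10:15–10:30, 10:45–11:15, 14:45–16:00.
Mina ∩ Jun ∩ Hassan ∩ Thandi: 10:45–11:00, 14:45–16:00.
Total common minutes: 15 + 75 = 90.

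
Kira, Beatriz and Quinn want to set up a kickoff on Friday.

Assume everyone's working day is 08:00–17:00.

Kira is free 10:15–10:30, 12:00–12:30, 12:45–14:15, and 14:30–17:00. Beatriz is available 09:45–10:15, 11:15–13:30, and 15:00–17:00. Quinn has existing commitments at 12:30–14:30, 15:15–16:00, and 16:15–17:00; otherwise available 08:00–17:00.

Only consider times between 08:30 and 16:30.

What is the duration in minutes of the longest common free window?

Quinn free within 08:00–17:00: 08:00–12:30, 14:30–15:15, 16:00–16:15.
Kira ∩ Beatriz: 12:00–12:30, 12:45–13:30, 15:00–17:00.
Kira ∩ Beatriz ∩ Quinn: 12:00–12:30, 15:00–15:15, 16:00–16:15.
Restricted to 08:30–16:30: 12:00–12:30, 15:00–15:15, 16:00–16:15.
Common window lengths: 30, 15, 15 min; longest is 30.

30 minutes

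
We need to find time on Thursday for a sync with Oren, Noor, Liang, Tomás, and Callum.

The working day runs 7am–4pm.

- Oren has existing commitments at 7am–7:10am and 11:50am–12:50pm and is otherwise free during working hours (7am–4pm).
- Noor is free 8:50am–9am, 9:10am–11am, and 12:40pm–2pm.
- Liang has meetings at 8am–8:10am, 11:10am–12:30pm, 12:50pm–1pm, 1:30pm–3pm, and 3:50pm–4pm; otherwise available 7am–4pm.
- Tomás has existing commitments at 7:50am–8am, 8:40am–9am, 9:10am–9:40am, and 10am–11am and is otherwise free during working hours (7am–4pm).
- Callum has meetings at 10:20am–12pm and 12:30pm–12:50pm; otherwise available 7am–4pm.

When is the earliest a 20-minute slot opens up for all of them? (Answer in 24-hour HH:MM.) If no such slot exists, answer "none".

09:40

Oren free within 07:00–16:00: 07:10–11:50, 12:50–16:00.
Liang free within 07:00–16:00: 07:00–08:00, 08:10–11:10, 12:30–12:50, 13:00–13:30, 15:00–15:50.
Tomás free within 07:00–16:00: 07:00–07:50, 08:00–08:40, 09:00–09:10, 09:40–10:00, 11:00–16:00.
Callum free within 07:00–16:00: 07:00–10:20, 12:00–12:30, 12:50–16:00.
Oren ∩ Noor: 08:50–09:00, 09:10–11:00, 12:50–14:00.
Oren ∩ Noor ∩ Liang: 08:50–09:00, 09:10–11:00, 13:00–13:30.
Oren ∩ Noor ∩ Liang ∩ Tomás: 09:40–10:00, 13:00–13:30.
Oren ∩ Noor ∩ Liang ∩ Tomás ∩ Callum: 09:40–10:00, 13:00–13:30.
Windows ≥ 20 min: 09:40–10:00, 13:00–13:30.
Earliest such window starts at 09:40.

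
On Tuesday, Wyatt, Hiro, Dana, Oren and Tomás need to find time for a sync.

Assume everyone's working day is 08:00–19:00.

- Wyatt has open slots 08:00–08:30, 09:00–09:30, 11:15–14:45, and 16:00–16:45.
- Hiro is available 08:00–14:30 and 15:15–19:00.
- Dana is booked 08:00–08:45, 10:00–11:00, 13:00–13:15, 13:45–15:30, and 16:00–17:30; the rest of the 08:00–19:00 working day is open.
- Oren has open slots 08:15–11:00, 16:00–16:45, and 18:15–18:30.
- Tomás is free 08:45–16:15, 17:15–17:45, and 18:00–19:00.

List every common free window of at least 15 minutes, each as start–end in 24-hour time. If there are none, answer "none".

Dana free within 08:00–19:00: 08:45–10:00, 11:00–13:00, 13:15–13:45, 15:30–16:00, 17:30–19:00.
Wyatt ∩ Hiro: 08:00–08:30, 09:00–09:30, 11:15–14:30, 16:00–16:45.
Wyatt ∩ Hiro ∩ Dana: 09:00–09:30, 11:15–13:00, 13:15–13:45.
Wyatt ∩ Hiro ∩ Dana ∩ Oren: 09:00–09:30.
Wyatt ∩ Hiro ∩ Dana ∩ Oren ∩ Tomás: 09:00–09:30.
Windows ≥ 15 min: 09:00–09:30.

09:00–09:30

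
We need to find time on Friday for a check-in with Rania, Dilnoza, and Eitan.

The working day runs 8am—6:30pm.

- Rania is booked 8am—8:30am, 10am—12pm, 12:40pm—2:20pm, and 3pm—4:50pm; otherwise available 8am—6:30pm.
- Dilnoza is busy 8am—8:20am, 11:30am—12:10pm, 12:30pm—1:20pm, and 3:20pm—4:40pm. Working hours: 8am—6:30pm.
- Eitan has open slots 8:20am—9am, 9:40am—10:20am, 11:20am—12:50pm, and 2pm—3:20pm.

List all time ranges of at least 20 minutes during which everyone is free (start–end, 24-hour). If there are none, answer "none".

Rania free within 08:00–18:30: 08:30–10:00, 12:00–12:40, 14:20–15:00, 16:50–18:30.
Dilnoza free within 08:00–18:30: 08:20–11:30, 12:10–12:30, 13:20–15:20, 16:40–18:30.
Rania ∩ Dilnoza: 08:30–10:00, 12:10–12:30, 14:20–15:00, 16:50–18:30.
Rania ∩ Dilnoza ∩ Eitan: 08:30–09:00, 09:40–10:00, 12:10–12:30, 14:20–15:00.
Windows ≥ 20 min: 08:30–09:00, 09:40–10:00, 12:10–12:30, 14:20–15:00.

08:30–09:00, 09:40–10:00, 12:10–12:30, 14:20–15:00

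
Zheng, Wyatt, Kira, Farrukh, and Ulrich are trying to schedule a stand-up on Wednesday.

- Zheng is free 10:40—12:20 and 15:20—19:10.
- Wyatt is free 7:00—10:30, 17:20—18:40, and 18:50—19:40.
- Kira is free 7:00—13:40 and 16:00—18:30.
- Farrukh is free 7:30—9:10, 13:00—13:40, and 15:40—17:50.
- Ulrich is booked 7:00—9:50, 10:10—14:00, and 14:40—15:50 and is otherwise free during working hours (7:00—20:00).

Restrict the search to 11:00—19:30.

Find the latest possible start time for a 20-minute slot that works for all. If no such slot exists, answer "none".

17:30

Ulrich free within 07:00–20:00: 09:50–10:10, 14:00–14:40, 15:50–20:00.
Zheng ∩ Wyatt: 17:20–18:40, 18:50–19:10.
Zheng ∩ Wyatt ∩ Kira: 17:20–18:30.
Zheng ∩ Wyatt ∩ Kira ∩ Farrukh: 17:20–17:50.
Zheng ∩ Wyatt ∩ Kira ∩ Farrukh ∩ Ulrich: 17:20–17:50.
Restricted to 11:00–19:30: 17:20–17:50.
Windows ≥ 20 min: 17:20–17:50.
Latest start in the last window 17:20–17:50 is 17:50 − 20 min = 17:30.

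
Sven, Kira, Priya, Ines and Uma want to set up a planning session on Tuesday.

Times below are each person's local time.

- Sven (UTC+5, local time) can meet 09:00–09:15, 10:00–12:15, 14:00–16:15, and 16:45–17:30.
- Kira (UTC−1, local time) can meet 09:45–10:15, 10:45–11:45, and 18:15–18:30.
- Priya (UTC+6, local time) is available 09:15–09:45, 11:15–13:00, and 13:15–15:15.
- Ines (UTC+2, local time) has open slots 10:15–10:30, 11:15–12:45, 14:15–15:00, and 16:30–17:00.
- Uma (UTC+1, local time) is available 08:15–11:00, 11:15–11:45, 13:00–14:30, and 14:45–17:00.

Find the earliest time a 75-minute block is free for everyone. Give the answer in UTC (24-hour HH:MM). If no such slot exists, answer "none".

Sven → UTC: 04:00–04:15, 05:00–07:15, 09:00–11:15, 11:45–12:30.
Kira → UTC: 10:45–11:15, 11:45–12:45, 19:15–19:30.
Priya → UTC: 03:15–03:45, 05:15–07:00, 07:15–09:15.
Ines → UTC: 08:15–08:30, 09:15–10:45, 12:15–13:00, 14:30–15:00.
Uma → UTC: 07:15–10:00, 10:15–10:45, 12:00–13:30, 13:45–16:00.
Sven ∩ Kira: 10:45–11:15, 11:45–12:30.
Sven ∩ Kira ∩ Priya: (none).
Sven ∩ Kira ∩ Priya ∩ Ines: (none).
Sven ∩ Kira ∩ Priya ∩ Ines ∩ Uma: (none).
Windows ≥ 75 min: (none).

none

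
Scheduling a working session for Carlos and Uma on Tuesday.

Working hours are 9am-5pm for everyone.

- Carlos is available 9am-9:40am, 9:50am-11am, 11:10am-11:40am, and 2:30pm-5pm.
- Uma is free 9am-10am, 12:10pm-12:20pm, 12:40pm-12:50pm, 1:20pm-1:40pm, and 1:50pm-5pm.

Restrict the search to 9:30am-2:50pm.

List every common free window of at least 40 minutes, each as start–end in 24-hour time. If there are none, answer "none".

Carlos ∩ Uma: 09:00–09:40, 09:50–10:00, 14:30–17:00.
Restricted to 09:30–14:50: 09:30–09:40, 09:50–10:00, 14:30–14:50.
Windows ≥ 40 min: (none).

none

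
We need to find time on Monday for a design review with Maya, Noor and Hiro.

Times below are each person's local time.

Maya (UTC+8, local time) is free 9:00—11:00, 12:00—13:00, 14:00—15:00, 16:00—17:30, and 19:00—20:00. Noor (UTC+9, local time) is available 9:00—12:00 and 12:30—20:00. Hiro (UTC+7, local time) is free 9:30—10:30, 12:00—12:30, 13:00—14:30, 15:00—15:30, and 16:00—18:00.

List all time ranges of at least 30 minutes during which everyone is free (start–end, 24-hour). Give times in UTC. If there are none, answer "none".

Maya → UTC: 01:00–03:00, 04:00–05:00, 06:00–07:00, 08:00–09:30, 11:00–12:00.
Noor → UTC: 00:00–03:00, 03:30–11:00.
Hiro → UTC: 02:30–03:30, 05:00–05:30, 06:00–07:30, 08:00–08:30, 09:00–11:00.
Maya ∩ Noor: 01:00–03:00, 04:00–05:00, 06:00–07:00, 08:00–09:30.
Maya ∩ Noor ∩ Hiro: 02:30–03:00, 06:00–07:00, 08:00–08:30, 09:00–09:30.
Windows ≥ 30 min: 02:30–03:00, 06:00–07:00, 08:00–08:30, 09:00–09:30.

02:30–03:00, 06:00–07:00, 08:00–08:30, 09:00–09:30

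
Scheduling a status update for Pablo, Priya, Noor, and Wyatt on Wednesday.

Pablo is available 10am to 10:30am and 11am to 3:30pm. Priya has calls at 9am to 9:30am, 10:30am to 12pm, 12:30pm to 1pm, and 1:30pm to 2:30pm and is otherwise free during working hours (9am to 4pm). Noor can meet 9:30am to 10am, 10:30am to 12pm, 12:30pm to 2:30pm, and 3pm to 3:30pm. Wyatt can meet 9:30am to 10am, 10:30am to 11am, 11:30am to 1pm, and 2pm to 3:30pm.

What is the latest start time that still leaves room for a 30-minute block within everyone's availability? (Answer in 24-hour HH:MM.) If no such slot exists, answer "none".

Priya free within 09:00–16:00: 09:30–10:30, 12:00–12:30, 13:00–13:30, 14:30–16:00.
Pablo ∩ Priya: 10:00–10:30, 12:00–12:30, 13:00–13:30, 14:30–15:30.
Pablo ∩ Priya ∩ Noor: 13:00–13:30, 15:00–15:30.
Pablo ∩ Priya ∩ Noor ∩ Wyatt: 15:00–15:30.
Windows ≥ 30 min: 15:00–15:30.
Latest start in the last window 15:00–15:30 is 15:30 − 30 min = 15:00.

15:00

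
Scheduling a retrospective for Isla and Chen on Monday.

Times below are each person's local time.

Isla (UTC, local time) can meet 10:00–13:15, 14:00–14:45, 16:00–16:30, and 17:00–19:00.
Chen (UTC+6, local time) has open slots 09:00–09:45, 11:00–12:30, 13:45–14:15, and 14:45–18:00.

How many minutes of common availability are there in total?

Isla → UTC: 10:00–13:15, 14:00–14:45, 16:00–16:30, 17:00–19:00.
Chen → UTC: 03:00–03:45, 05:00–06:30, 07:45–08:15, 08:45–12:00.
Isla ∩ Chen: 10:00–12:00.
Total common minutes: 120.

120 minutes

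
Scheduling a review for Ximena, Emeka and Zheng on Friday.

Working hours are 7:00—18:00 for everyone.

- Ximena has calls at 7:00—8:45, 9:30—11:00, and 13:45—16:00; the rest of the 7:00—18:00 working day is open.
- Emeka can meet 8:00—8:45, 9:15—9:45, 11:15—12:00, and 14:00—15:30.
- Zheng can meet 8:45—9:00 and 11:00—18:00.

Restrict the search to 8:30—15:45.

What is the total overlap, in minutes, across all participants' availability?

Ximena free within 07:00–18:00: 08:45–09:30, 11:00–13:45, 16:00–18:00.
Ximena ∩ Emeka: 09:15–09:30, 11:15–12:00.
Ximena ∩ Emeka ∩ Zheng: 11:15–12:00.
Restricted to 08:30–15:45: 11:15–12:00.
Total common minutes: 45.

45 minutes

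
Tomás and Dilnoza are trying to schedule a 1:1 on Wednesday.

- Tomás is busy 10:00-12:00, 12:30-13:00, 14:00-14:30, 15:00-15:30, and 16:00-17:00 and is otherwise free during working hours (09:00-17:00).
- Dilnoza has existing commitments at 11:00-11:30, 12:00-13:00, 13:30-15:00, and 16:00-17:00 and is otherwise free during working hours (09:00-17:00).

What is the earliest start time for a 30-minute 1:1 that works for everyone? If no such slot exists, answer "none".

09:00

Tomás free within 09:00–17:00: 09:00–10:00, 12:00–12:30, 13:00–14:00, 14:30–15:00, 15:30–16:00.
Dilnoza free within 09:00–17:00: 09:00–11:00, 11:30–12:00, 13:00–13:30, 15:00–16:00.
Tomás ∩ Dilnoza: 09:00–10:00, 13:00–13:30, 15:30–16:00.
Windows ≥ 30 min: 09:00–10:00, 13:00–13:30, 15:30–16:00.
Earliest such window starts at 09:00.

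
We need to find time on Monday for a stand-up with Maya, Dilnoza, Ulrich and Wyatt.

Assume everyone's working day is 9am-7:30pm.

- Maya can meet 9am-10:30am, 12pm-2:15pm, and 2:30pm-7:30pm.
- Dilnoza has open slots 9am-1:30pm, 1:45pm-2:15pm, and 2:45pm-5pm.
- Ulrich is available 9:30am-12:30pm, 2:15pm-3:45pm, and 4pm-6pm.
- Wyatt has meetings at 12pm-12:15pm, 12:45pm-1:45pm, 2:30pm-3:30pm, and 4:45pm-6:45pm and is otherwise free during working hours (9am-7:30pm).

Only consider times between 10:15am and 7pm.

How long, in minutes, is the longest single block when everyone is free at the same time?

45 minutes

Wyatt free within 09:00–19:30: 09:00–12:00, 12:15–12:45, 13:45–14:30, 15:30–16:45, 18:45–19:30.
Maya ∩ Dilnoza: 09:00–10:30, 12:00–13:30, 13:45–14:15, 14:45–17:00.
Maya ∩ Dilnoza ∩ Ulrich: 09:30–10:30, 12:00–12:30, 14:45–15:45, 16:00–17:00.
Maya ∩ Dilnoza ∩ Ulrich ∩ Wyatt: 09:30–10:30, 12:15–12:30, 15:30–15:45, 16:00–16:45.
Restricted to 10:15–19:00: 10:15–10:30, 12:15–12:30, 15:30–15:45, 16:00–16:45.
Common window lengths: 15, 15, 15, 45 min; longest is 45.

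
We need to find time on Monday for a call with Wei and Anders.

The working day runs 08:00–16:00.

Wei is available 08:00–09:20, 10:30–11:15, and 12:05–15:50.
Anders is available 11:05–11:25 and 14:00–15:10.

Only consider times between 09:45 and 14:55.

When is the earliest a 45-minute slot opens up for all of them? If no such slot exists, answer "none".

Wei ∩ Anders: 11:05–11:15, 14:00–15:10.
Restricted to 09:45–14:55: 11:05–11:15, 14:00–14:55.
Windows ≥ 45 min: 14:00–14:55.
Earliest such window starts at 14:00.

14:00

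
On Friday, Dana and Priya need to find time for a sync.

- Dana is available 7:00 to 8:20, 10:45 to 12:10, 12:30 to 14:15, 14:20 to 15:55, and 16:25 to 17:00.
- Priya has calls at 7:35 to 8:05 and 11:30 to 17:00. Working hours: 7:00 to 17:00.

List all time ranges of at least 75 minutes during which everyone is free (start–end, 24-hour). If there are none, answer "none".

none

Priya free within 07:00–17:00: 07:00–07:35, 08:05–11:30.
Dana ∩ Priya: 07:00–07:35, 08:05–08:20, 10:45–11:30.
Windows ≥ 75 min: (none).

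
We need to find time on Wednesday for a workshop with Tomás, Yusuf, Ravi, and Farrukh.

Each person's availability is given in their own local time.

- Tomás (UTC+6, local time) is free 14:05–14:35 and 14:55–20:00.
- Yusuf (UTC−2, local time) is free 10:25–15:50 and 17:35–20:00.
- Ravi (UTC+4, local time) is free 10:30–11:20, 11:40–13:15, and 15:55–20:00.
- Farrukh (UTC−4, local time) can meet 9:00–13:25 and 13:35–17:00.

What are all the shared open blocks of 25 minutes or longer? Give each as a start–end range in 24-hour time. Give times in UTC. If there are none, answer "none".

13:00–14:00

Tomás → UTC: 08:05–08:35, 08:55–14:00.
Yusuf → UTC: 12:25–17:50, 19:35–22:00.
Ravi → UTC: 06:30–07:20, 07:40–09:15, 11:55–16:00.
Farrukh → UTC: 13:00–17:25, 17:35–21:00.
Tomás ∩ Yusuf: 12:25–14:00.
Tomás ∩ Yusuf ∩ Ravi: 12:25–14:00.
Tomás ∩ Yusuf ∩ Ravi ∩ Farrukh: 13:00–14:00.
Windows ≥ 25 min: 13:00–14:00.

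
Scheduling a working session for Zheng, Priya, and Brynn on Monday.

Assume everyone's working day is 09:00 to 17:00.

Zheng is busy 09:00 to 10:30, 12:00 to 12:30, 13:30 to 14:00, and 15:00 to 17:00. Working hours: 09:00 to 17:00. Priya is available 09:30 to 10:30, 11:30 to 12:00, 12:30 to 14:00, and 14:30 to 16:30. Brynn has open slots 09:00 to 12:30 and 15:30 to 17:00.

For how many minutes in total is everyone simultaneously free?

Zheng free within 09:00–17:00: 10:30–12:00, 12:30–13:30, 14:00–15:00.
Zheng ∩ Priya: 11:30–12:00, 12:30–13:30, 14:30–15:00.
Zheng ∩ Priya ∩ Brynn: 11:30–12:00.
Total common minutes: 30.

30 minutes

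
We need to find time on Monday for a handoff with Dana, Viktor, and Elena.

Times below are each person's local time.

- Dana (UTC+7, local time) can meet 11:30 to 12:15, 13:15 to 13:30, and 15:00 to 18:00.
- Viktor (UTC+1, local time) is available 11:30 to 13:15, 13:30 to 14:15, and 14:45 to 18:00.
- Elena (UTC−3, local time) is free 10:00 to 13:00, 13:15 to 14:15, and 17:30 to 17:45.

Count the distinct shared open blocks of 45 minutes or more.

Dana → UTC: 04:30–05:15, 06:15–06:30, 08:00–11:00.
Viktor → UTC: 10:30–12:15, 12:30–13:15, 13:45–17:00.
Elena → UTC: 13:00–16:00, 16:15–17:15, 20:30–20:45.
Dana ∩ Viktor: 10:30–11:00.
Dana ∩ Viktor ∩ Elena: (none).
Windows ≥ 45 min: (none).
That's 0 windows.

0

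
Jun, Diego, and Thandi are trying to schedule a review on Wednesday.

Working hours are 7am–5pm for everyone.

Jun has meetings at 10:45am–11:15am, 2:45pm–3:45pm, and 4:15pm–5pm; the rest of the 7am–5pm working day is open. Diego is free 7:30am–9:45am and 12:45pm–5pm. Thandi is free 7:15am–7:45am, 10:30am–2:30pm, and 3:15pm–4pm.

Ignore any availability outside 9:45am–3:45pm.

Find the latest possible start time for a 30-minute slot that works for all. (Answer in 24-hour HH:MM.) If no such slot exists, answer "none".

Jun free within 07:00–17:00: 07:00–10:45, 11:15–14:45, 15:45–16:15.
Jun ∩ Diego: 07:30–09:45, 12:45–14:45, 15:45–16:15.
Jun ∩ Diego ∩ Thandi: 07:30–07:45, 12:45–14:30, 15:45–16:00.
Restricted to 09:45–15:45: 12:45–14:30.
Windows ≥ 30 min: 12:45–14:30.
Latest start in the last window 12:45–14:30 is 14:30 − 30 min = 14:00.

14:00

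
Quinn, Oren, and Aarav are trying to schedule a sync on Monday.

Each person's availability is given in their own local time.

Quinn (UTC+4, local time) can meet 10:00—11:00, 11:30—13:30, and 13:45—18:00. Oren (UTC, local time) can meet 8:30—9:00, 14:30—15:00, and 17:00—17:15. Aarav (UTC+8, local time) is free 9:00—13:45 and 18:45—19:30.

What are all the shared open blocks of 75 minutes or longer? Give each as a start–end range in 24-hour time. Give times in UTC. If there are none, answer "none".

Quinn → UTC: 06:00–07:00, 07:30–09:30, 09:45–14:00.
Oren → UTC: 08:30–09:00, 14:30–15:00, 17:00–17:15.
Aarav → UTC: 01:00–05:45, 10:45–11:30.
Quinn ∩ Oren: 08:30–09:00.
Quinn ∩ Oren ∩ Aarav: (none).
Windows ≥ 75 min: (none).

none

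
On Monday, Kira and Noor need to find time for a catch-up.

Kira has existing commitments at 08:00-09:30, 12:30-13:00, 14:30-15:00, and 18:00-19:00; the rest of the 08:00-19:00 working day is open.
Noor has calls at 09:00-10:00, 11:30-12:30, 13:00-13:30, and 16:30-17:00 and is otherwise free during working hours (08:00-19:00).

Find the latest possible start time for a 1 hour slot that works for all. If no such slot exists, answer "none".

17:00

Kira free within 08:00–19:00: 09:30–12:30, 13:00–14:30, 15:00–18:00.
Noor free within 08:00–19:00: 08:00–09:00, 10:00–11:30, 12:30–13:00, 13:30–16:30, 17:00–19:00.
Kira ∩ Noor: 10:00–11:30, 13:30–14:30, 15:00–16:30, 17:00–18:00.
Windows ≥ 60 min: 10:00–11:30, 13:30–14:30, 15:00–16:30, 17:00–18:00.
Latest start in the last window 17:00–18:00 is 18:00 − 60 min = 17:00.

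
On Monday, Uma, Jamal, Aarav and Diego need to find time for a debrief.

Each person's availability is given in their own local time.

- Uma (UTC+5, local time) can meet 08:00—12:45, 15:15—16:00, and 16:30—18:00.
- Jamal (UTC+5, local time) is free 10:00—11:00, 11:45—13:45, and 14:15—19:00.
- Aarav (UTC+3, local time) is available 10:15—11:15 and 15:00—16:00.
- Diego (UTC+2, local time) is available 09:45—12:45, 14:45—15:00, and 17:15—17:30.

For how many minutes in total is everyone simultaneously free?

Uma → UTC: 03:00–07:45, 10:15–11:00, 11:30–13:00.
Jamal → UTC: 05:00–06:00, 06:45–08:45, 09:15–14:00.
Aarav → UTC: 07:15–08:15, 12:00–13:00.
Diego → UTC: 07:45–10:45, 12:45–13:00, 15:15–15:30.
Uma ∩ Jamal: 05:00–06:00, 06:45–07:45, 10:15–11:00, 11:30–13:00.
Uma ∩ Jamal ∩ Aarav: 07:15–07:45, 12:00–13:00.
Uma ∩ Jamal ∩ Aarav ∩ Diego: 12:45–13:00.
Total common minutes: 15.

15 minutes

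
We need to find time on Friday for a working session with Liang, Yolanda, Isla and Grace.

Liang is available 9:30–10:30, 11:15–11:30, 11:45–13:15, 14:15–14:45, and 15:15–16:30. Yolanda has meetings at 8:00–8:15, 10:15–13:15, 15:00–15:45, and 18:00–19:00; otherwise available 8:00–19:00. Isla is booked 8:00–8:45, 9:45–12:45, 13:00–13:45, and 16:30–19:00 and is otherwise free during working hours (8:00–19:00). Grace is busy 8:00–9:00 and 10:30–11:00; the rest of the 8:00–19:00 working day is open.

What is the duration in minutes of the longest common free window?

Yolanda free within 08:00–19:00: 08:15–10:15, 13:15–15:00, 15:45–18:00.
Isla free within 08:00–19:00: 08:45–09:45, 12:45–13:00, 13:45–16:30.
Grace free within 08:00–19:00: 09:00–10:30, 11:00–19:00.
Liang ∩ Yolanda: 09:30–10:15, 14:15–14:45, 15:45–16:30.
Liang ∩ Yolanda ∩ Isla: 09:30–09:45, 14:15–14:45, 15:45–16:30.
Liang ∩ Yolanda ∩ Isla ∩ Grace: 09:30–09:45, 14:15–14:45, 15:45–16:30.
Common window lengths: 15, 30, 45 min; longest is 45.

45 minutes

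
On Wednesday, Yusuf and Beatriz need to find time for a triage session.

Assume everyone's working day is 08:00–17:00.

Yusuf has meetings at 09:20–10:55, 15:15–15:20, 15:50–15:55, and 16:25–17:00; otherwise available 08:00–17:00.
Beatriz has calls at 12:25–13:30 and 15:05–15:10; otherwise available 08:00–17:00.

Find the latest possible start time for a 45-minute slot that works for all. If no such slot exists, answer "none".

Yusuf free within 08:00–17:00: 08:00–09:20, 10:55–15:15, 15:20–15:50, 15:55–16:25.
Beatriz free within 08:00–17:00: 08:00–12:25, 13:30–15:05, 15:10–17:00.
Yusuf ∩ Beatriz: 08:00–09:20, 10:55–12:25, 13:30–15:05, 15:10–15:15, 15:20–15:50, 15:55–16:25.
Windows ≥ 45 min: 08:00–09:20, 10:55–12:25, 13:30–15:05.
Latest start in the last window 13:30–15:05 is 15:05 − 45 min = 14:20.

14:20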